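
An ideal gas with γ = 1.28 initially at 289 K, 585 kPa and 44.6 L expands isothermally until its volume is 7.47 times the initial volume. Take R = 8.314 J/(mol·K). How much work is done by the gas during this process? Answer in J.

52500 J

n = P₁V₁/(RT₁) = 585×44.6/(8.314×289) = 10.9 mol.
Isothermal: T stays 289 K; PV = const ⇒ V₂ = 333 L, P₂ = 78.3 kPa.
W = nRT ln(V₂/V₁) = 10.9×8.314×289×ln(7.47) = 52500 J.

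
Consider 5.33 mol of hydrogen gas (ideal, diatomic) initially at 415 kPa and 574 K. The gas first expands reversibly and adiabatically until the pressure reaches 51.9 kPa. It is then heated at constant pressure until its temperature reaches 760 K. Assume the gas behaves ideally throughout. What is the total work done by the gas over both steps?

48100 J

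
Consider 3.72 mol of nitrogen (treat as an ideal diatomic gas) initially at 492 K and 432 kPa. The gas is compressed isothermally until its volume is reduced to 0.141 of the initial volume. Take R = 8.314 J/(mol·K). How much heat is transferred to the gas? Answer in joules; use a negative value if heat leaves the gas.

-29800 J

V₁ = nRT₁/P₁ = 3.72×8.314×492/432 = 35.2 L.
Isothermal: T stays 492 K; PV = const ⇒ V₂ = 4.97 L, P₂ = 3060 kPa.
ΔU = 0 (ideal gas, T constant).
W = nRT ln(V₂/V₁) = 3.72×8.314×492×ln(0.141) = -29800 J.
Q = ΔU + W = -29800 J.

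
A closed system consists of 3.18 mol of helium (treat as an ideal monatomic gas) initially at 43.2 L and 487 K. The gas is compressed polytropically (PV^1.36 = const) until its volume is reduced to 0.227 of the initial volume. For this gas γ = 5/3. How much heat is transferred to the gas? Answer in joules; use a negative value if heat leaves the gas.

-11600 J

P₁ = nRT₁/V₁ = 3.18×8.314×487/43.2 = 298 kPa.
Polytropic n=1.36: T₂ = T₁(V₁/V₂)^(n−1) = 487×(4.41)^0.36 = 831 K; P₂ = P₁(V₁/V₂)^n = 2240 kPa.
W = (P₁V₁−P₂V₂)/(n−1) = (298×43.2−2240×9.81)/0.36 = -25200 J.
ΔU = nCvΔT = 3.18×12.5×(831−487) = 13600 J.
Q = ΔU + W = -11600 J.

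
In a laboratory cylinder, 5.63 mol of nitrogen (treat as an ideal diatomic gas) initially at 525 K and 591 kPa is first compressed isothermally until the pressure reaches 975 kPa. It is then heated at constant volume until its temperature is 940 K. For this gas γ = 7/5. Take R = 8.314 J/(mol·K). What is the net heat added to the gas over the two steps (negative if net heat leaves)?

36300 J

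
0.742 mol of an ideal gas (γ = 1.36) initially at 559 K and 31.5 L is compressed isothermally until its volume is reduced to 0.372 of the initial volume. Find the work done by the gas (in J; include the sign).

-3410 J

P₁ = nRT₁/V₁ = 0.742×8.314×559/31.5 = 109 kPa.
Isothermal: T stays 559 K; PV = const ⇒ V₂ = 11.7 L, P₂ = 294 kPa.
W = nRT ln(V₂/V₁) = 0.742×8.314×559×ln(0.372) = -3410 J.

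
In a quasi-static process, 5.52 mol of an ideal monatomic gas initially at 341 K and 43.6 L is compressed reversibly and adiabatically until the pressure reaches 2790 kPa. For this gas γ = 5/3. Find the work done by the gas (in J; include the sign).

-29800 J

P₁ = nRT₁/V₁ = 5.52×8.314×341/43.6 = 359 kPa.
Adiabatic: T₂/T₁ = (P₂/P₁)^((γ−1)/γ) ⇒ T₂ = 341×(7.77)^0.400 = 774 K; V₂ = 12.7 L.
ΔU = nCvΔT = 5.52×12.5×(774−341) = 29800 J.
Q = 0 for an adiabatic process, so W = −ΔU = -29800 J.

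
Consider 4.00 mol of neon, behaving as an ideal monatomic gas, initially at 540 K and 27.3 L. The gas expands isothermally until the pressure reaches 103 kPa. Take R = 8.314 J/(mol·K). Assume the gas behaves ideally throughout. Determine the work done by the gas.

P₁ = nRT₁/V₁ = 4.00×8.314×540/27.3 = 658 kPa.
Isothermal: T stays 540 K; PV = const ⇒ V₂ = 174 L, P₂ = 103 kPa.
W = nRT ln(V₂/V₁) = 4.00×8.314×540×ln(6.39) = 33300 J.

33300 J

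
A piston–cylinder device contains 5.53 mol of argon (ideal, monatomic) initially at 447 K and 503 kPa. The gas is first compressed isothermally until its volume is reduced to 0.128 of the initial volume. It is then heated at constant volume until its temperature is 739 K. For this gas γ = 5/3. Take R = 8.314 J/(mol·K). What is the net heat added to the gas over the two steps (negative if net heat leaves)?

V₁ = nRT₁/P₁ = 5.53×8.314×447/503 = 40.9 L.
Step 1 — Isothermal: T stays 447 K; PV = const ⇒ V₂ = 5.23 L, P₂ = 3930 kPa.
ΔU = 0 (ideal gas, T constant).
W = nRT ln(V₂/V₁) = 5.53×8.314×447×ln(0.128) = -42200 J.
Q = ΔU + W = -42200 J.
State after step 1: P = 3930 kPa, V = 5.23 L, T = 447 K.
Step 2 — Isochoric: V stays 5.23 L; P/T = const ⇒ T₂ = 739 K, P₂ = 6500 kPa.
W = 0 (no volume change).
ΔU = nCvΔT = 5.53×12.5×(739−447) = 20100 J.
Q = ΔU = 20100 J.
Net over both steps: W = -42200 J, Q = -22100 J, ΔU = 20100 J.

-22100 J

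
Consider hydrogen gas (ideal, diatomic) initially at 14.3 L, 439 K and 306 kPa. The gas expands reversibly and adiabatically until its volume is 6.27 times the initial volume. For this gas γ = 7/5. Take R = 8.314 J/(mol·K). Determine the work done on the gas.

-5690 J

n = P₁V₁/(RT₁) = 306×14.3/(8.314×439) = 1.20 mol.
Adiabatic: TV^(γ−1) = const ⇒ T₂ = 439×(0.159)^0.400 = 211 K; PV^γ = const ⇒ P₂ = 23.4 kPa.
ΔU = nCvΔT = 1.20×20.8×(211−439) = -5690 J.
Q = 0 for an adiabatic process, so W = −ΔU = 5690 J.
Work done on the gas = −W_by = -5690 J.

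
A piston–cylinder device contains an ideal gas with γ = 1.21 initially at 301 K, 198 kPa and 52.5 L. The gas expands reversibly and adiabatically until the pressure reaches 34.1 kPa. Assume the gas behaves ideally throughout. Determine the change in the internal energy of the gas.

n = P₁V₁/(RT₁) = 198×52.5/(8.314×301) = 4.15 mol.
Adiabatic: T₂/T₁ = (P₂/P₁)^((γ−1)/γ) ⇒ T₂ = 301×(0.172)^0.174 = 222 K; V₂ = 225 L.
For an ideal gas ΔU = nCvΔT with Cv = R/(γ−1) = 39.6 J/(mol·K).
ΔU = 4.15×39.6×(222−301) = -13000 J.

-13000 J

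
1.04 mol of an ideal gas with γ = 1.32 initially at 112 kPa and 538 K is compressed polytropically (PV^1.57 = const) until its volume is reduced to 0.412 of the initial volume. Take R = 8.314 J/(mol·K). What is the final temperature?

892 K

V₁ = nRT₁/P₁ = 1.04×8.314×538/112 = 41.5 L.
Polytropic n=1.57: T₂ = T₁(V₁/V₂)^(n−1) = 538×(2.43)^0.57 = 892 K; P₂ = P₁(V₁/V₂)^n = 451 kPa.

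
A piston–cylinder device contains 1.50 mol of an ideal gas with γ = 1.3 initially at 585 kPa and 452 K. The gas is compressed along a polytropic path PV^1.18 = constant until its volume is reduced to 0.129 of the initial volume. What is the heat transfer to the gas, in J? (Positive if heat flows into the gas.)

-5580 J

V₁ = nRT₁/P₁ = 1.50×8.314×452/585 = 9.64 L.
Polytropic n=1.18: T₂ = T₁(V₁/V₂)^(n−1) = 452×(7.75)^0.18 = 653 K; P₂ = P₁(V₁/V₂)^n = 6560 kPa.
W = (P₁V₁−P₂V₂)/(n−1) = (585×9.64−6560×1.24)/0.18 = -14000 J.
ΔU = nCvΔT = 1.50×27.7×(653−452) = 8380 J.
Q = ΔU + W = -5580 J.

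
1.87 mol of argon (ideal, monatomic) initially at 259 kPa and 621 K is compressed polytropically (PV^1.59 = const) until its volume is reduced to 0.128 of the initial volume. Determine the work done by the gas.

V₁ = nRT₁/P₁ = 1.87×8.314×621/259 = 37.3 L.
Polytropic n=1.59: T₂ = T₁(V₁/V₂)^(n−1) = 621×(7.81)^0.59 = 2090 K; P₂ = P₁(V₁/V₂)^n = 6810 kPa.
W = (P₁V₁−P₂V₂)/(n−1) = (259×37.3−6810×4.77)/0.59 = -38700 J.

-38700 J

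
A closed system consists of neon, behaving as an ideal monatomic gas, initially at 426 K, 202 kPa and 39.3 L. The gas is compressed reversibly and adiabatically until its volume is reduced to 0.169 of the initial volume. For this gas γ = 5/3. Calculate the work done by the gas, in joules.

n = P₁V₁/(RT₁) = 202×39.3/(8.314×426) = 2.24 mol.
Adiabatic: TV^(γ−1) = const ⇒ T₂ = 426×(5.92)^0.667 = 1390 K; PV^γ = const ⇒ P₂ = 3910 kPa.
ΔU = nCvΔT = 2.24×12.5×(1390−426) = 27000 J.
Q = 0 for an adiabatic process, so W = −ΔU = -27000 J.

-27000 J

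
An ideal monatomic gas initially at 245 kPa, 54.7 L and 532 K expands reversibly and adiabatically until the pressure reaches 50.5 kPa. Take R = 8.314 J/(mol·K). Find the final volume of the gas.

141 L

Adiabatic: T₂/T₁ = (P₂/P₁)^((γ−1)/γ) ⇒ T₂ = 532×(0.206)^0.400 = 283 K; V₂ = 141 L.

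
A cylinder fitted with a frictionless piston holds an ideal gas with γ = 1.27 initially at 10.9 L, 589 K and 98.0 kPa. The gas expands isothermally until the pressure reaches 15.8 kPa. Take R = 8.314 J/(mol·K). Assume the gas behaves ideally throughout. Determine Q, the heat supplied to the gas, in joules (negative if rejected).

1950 J

n = P₁V₁/(RT₁) = 98.0×10.9/(8.314×589) = 0.218 mol.
Isothermal: T stays 589 K; PV = const ⇒ V₂ = 67.6 L, P₂ = 15.8 kPa.
ΔU = 0 (ideal gas, T constant).
W = nRT ln(V₂/V₁) = 0.218×8.314×589×ln(6.20) = 1950 J.
Q = ΔU + W = 1950 J.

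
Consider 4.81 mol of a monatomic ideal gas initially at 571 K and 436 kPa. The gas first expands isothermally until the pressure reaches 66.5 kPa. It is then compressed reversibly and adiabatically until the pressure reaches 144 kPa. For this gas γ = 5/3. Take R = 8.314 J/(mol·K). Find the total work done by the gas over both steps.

V₁ = nRT₁/P₁ = 4.81×8.314×571/436 = 52.4 L.
Step 1 — Isothermal: T stays 571 K; PV = const ⇒ V₂ = 343 L, P₂ = 66.5 kPa.
ΔU = 0 (ideal gas, T constant).
W = nRT ln(V₂/V₁) = 4.81×8.314×571×ln(6.56) = 42900 J.
Q = ΔU + W = 42900 J.
State after step 1: P = 66.5 kPa, V = 343 L, T = 571 K.
Step 2 — Adiabatic: T₂/T₁ = (P₂/P₁)^((γ−1)/γ) ⇒ T₂ = 571×(2.17)^0.400 = 778 K; V₂ = 216 L.
ΔU = nCvΔT = 4.81×12.5×(778−571) = 12400 J.
Q = 0 for an adiabatic process, so W = −ΔU = -12400 J.
Net over both steps: W = 30500 J, Q = 42900 J, ΔU = 12400 J.

30500 J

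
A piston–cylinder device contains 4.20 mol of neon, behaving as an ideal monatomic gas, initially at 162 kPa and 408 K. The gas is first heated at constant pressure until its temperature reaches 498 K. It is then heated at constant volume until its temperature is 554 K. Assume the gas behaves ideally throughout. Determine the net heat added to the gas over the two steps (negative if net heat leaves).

V₁ = nRT₁/P₁ = 4.20×8.314×408/162 = 87.9 L.
Step 1 — Isobaric: P stays 162 kPa; V/T = const ⇒ T₂ = 498 K, V₂ = 107 L.
W = PΔV = 162×(107−87.9) kPa·L = 3140 J.
ΔU = nCvΔT = 4.20×12.5×(498−408) = 4710 J.
Q = ΔU + W = nCpΔT = 7860 J.
State after step 1: P = 162 kPa, V = 107 L, T = 498 K.
Step 2 — Isochoric: V stays 107 L; P/T = const ⇒ T₂ = 554 K, P₂ = 180 kPa.
W = 0 (no volume change).
ΔU = nCvΔT = 4.20×12.5×(554−498) = 2930 J.
Q = ΔU = 2930 J.
Net over both steps: W = 3140 J, Q = 10800 J, ΔU = 7650 J.

10800 J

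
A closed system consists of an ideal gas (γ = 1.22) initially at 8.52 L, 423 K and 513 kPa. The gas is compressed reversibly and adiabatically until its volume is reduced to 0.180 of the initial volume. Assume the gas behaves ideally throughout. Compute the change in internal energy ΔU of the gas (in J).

9100 J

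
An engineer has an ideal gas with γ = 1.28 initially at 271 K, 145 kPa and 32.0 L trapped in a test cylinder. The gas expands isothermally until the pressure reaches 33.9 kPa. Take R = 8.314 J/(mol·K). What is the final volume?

137 L

Isothermal: T stays 271 K; PV = const ⇒ V₂ = 137 L, P₂ = 33.9 kPa.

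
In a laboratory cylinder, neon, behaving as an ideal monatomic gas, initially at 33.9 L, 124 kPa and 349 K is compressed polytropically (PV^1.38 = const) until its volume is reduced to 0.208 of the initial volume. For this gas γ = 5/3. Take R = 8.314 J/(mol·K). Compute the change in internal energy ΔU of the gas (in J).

5150 J

n = P₁V₁/(RT₁) = 124×33.9/(8.314×349) = 1.45 mol.
Polytropic n=1.38: T₂ = T₁(V₁/V₂)^(n−1) = 349×(4.81)^0.38 = 634 K; P₂ = P₁(V₁/V₂)^n = 1080 kPa.
For an ideal gas ΔU = nCvΔT with Cv = (3/2)R = 12.5 J/(mol·K).
ΔU = 1.45×12.5×(634−349) = 5150 J.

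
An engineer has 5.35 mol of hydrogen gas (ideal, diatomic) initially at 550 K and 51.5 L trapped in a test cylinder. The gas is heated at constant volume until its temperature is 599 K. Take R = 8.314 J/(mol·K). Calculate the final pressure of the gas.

517 kPa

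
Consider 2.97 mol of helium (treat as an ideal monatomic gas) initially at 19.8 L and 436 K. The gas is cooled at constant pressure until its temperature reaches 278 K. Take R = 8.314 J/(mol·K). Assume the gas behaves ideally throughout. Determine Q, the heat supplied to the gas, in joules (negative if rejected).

P₁ = nRT₁/V₁ = 2.97×8.314×436/19.8 = 544 kPa.
Isobaric: P stays 544 kPa; V/T = const ⇒ T₂ = 278 K, V₂ = 12.6 L.
W = PΔV = 544×(12.6−19.8) kPa·L = -3900 J.
ΔU = nCvΔT = 2.97×12.5×(278−436) = -5850 J.
Q = ΔU + W = nCpΔT = -9750 J.

-9750 J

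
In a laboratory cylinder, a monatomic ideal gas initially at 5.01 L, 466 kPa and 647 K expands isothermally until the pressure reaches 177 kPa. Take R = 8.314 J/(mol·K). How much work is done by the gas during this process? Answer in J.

n = P₁V₁/(RT₁) = 466×5.01/(8.314×647) = 0.434 mol.
Isothermal: T stays 647 K; PV = const ⇒ V₂ = 13.2 L, P₂ = 177 kPa.
W = nRT ln(V₂/V₁) = 0.434×8.314×647×ln(2.63) = 2260 J.

2260 J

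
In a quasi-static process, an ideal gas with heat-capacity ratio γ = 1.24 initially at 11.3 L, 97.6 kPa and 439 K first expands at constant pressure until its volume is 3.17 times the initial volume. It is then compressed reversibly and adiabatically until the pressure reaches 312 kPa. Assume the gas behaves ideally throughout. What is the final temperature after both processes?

n = P₁V₁/(RT₁) = 97.6×11.3/(8.314×439) = 0.302 mol.
Step 1 — Isobaric: P stays 97.6 kPa; V/T = const ⇒ T₂ = 1390 K, V₂ = 35.8 L.
W = PΔV = 97.6×(35.8−11.3) kPa·L = 2390 J.
ΔU = nCvΔT = 0.302×34.6×(1390−439) = 9970 J.
Q = ΔU + W = nCpΔT = 12400 J.
State after step 1: P = 97.6 kPa, V = 35.8 L, T = 1390 K.
Step 2 — Adiabatic: T₂/T₁ = (P₂/P₁)^((γ−1)/γ) ⇒ T₂ = 1390×(3.20)^0.194 = 1740 K; V₂ = 14.0 L.
ΔU = nCvΔT = 0.302×34.6×(1740−1390) = 3670 J.
Q = 0 for an adiabatic process, so W = −ΔU = -3670 J.
Net over both steps: W = -1280 J, Q = 12400 J, ΔU = 13600 J.

1740 K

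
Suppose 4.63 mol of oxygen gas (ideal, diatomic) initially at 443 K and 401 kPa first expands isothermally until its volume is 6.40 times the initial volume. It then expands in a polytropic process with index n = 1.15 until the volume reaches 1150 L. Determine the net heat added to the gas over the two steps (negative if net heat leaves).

V₁ = nRT₁/P₁ = 4.63×8.314×443/401 = 42.5 L.
Step 1 — Isothermal: T stays 443 K; PV = const ⇒ V₂ = 272 L, P₂ = 62.7 kPa.
ΔU = 0 (ideal gas, T constant).
W = nRT ln(V₂/V₁) = 4.63×8.314×443×ln(6.40) = 31700 J.
Q = ΔU + W = 31700 J.
State after step 1: P = 62.7 kPa, V = 272 L, T = 443 K.
Step 2 — Polytropic n=1.15: T₂ = T₁(V₁/V₂)^(n−1) = 443×(0.237)^0.15 = 357 K; P₂ = P₁(V₁/V₂)^n = 11.9 kPa.
W = (P₁V₁−P₂V₂)/(n−1) = (62.7×272−11.9×1150)/0.15 = 22100 J.
ΔU = nCvΔT = 4.63×20.8×(357−443) = -8290 J.
Q = ΔU + W = 13800 J.
Net over both steps: W = 53800 J, Q = 45500 J, ΔU = -8290 J.

45500 J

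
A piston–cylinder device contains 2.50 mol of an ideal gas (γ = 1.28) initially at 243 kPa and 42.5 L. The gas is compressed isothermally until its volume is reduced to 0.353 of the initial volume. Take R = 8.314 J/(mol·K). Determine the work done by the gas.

T₁ = P₁V₁/(nR) = 243×42.5/(2.50×8.314) = 497 K.
Isothermal: T stays 497 K; PV = const ⇒ V₂ = 15.0 L, P₂ = 688 kPa.
W = nRT ln(V₂/V₁) = 2.50×8.314×497×ln(0.353) = -10800 J.

-10800 J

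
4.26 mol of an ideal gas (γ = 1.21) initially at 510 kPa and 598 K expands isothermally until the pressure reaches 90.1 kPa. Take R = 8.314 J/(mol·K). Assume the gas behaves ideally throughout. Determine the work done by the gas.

36700 J

V₁ = nRT₁/P₁ = 4.26×8.314×598/510 = 41.5 L.
Isothermal: T stays 598 K; PV = const ⇒ V₂ = 235 L, P₂ = 90.1 kPa.
W = nRT ln(V₂/V₁) = 4.26×8.314×598×ln(5.66) = 36700 J.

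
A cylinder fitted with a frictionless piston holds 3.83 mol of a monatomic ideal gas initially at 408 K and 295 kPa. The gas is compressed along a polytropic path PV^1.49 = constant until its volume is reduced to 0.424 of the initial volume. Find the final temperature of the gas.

V₁ = nRT₁/P₁ = 3.83×8.314×408/295 = 44.0 L.
Polytropic n=1.49: T₂ = T₁(V₁/V₂)^(n−1) = 408×(2.36)^0.49 = 621 K; P₂ = P₁(V₁/V₂)^n = 1060 kPa.

621 K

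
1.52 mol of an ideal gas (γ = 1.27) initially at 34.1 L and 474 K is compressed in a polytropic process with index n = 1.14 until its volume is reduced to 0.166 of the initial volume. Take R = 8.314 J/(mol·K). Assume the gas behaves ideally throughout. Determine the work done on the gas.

P₁ = nRT₁/V₁ = 1.52×8.314×474/34.1 = 176 kPa.
Polytropic n=1.14: T₂ = T₁(V₁/V₂)^(n−1) = 474×(6.02)^0.14 = 609 K; P₂ = P₁(V₁/V₂)^n = 1360 kPa.
W = (P₁V₁−P₂V₂)/(n−1) = (176×34.1−1360×5.66)/0.14 = -12200 J.
Work done on the gas = −W_by = 12200 J.

12200 J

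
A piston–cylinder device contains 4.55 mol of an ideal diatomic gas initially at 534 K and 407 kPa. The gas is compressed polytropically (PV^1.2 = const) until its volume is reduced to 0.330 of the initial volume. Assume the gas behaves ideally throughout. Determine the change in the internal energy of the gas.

V₁ = nRT₁/P₁ = 4.55×8.314×534/407 = 49.6 L.
Polytropic n=1.2: T₂ = T₁(V₁/V₂)^(n−1) = 534×(3.03)^0.20 = 667 K; P₂ = P₁(V₁/V₂)^n = 1540 kPa.
For an ideal gas ΔU = nCvΔT with Cv = (5/2)R = 20.8 J/(mol·K).
ΔU = 4.55×20.8×(667−534) = 12500 J.

12500 J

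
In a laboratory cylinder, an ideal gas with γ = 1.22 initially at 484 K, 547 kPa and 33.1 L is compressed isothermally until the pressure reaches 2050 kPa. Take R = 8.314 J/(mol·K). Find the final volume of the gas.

8.83 L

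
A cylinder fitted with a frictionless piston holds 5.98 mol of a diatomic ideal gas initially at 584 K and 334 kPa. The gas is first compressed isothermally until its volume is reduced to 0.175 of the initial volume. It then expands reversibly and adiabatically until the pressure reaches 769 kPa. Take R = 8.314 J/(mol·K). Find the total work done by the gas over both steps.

-34000 J

V₁ = nRT₁/P₁ = 5.98×8.314×584/334 = 86.9 L.
Step 1 — Isothermal: T stays 584 K; PV = const ⇒ V₂ = 15.2 L, P₂ = 1910 kPa.
ΔU = 0 (ideal gas, T constant).
W = nRT ln(V₂/V₁) = 5.98×8.314×584×ln(0.175) = -50600 J.
Q = ΔU + W = -50600 J.
State after step 1: P = 1910 kPa, V = 15.2 L, T = 584 K.
Step 2 — Adiabatic: T₂/T₁ = (P₂/P₁)^((γ−1)/γ) ⇒ T₂ = 584×(0.403)^0.286 = 450 K; V₂ = 29.1 L.
ΔU = nCvΔT = 5.98×20.8×(450−584) = -16600 J.
Q = 0 for an adiabatic process, so W = −ΔU = 16600 J.
Net over both steps: W = -34000 J, Q = -50600 J, ΔU = -16600 J.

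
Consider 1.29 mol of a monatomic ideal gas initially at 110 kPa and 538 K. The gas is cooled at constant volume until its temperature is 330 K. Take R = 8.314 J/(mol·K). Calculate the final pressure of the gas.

67.5 kPa

V₁ = nRT₁/P₁ = 1.29×8.314×538/110 = 52.5 L.
Isochoric: V stays 52.5 L; P/T = const ⇒ T₂ = 330 K, P₂ = 67.5 kPa.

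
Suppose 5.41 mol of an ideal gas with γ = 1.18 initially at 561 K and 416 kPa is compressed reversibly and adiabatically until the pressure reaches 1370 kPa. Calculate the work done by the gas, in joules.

V₁ = nRT₁/P₁ = 5.41×8.314×561/416 = 60.7 L.
Adiabatic: T₂/T₁ = (P₂/P₁)^((γ−1)/γ) ⇒ T₂ = 561×(3.29)^0.153 = 673 K; V₂ = 22.1 L.
ΔU = nCvΔT = 5.41×46.2×(673−561) = 28000 J.
Q = 0 for an adiabatic process, so W = −ΔU = -28000 J.

-28000 J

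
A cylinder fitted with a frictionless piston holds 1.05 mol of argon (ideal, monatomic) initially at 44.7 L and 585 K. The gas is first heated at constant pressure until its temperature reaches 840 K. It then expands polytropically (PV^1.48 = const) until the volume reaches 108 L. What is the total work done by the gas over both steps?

P₁ = nRT₁/V₁ = 1.05×8.314×585/44.7 = 114 kPa.
Step 1 — Isobaric: P stays 114 kPa; V/T = const ⇒ T₂ = 840 K, V₂ = 64.2 L.
W = PΔV = 114×(64.2−44.7) kPa·L = 2230 J.
ΔU = nCvΔT = 1.05×12.5×(840−585) = 3340 J.
Q = ΔU + W = nCpΔT = 5570 J.
State after step 1: P = 114 kPa, V = 64.2 L, T = 840 K.
Step 2 — Polytropic n=1.48: T₂ = T₁(V₁/V₂)^(n−1) = 840×(0.594)^0.48 = 654 K; P₂ = P₁(V₁/V₂)^n = 52.9 kPa.
W = (P₁V₁−P₂V₂)/(n−1) = (114×64.2−52.9×108)/0.48 = 3380 J.
ΔU = nCvΔT = 1.05×12.5×(654−840) = -2430 J.
Q = ΔU + W = 945 J.
Net over both steps: W = 5600 J, Q = 6510 J, ΔU = 908 J.

5600 J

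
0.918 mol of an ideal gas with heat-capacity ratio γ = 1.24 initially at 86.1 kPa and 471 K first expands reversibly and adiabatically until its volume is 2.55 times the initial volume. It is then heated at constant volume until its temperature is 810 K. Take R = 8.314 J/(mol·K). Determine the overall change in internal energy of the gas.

V₁ = nRT₁/P₁ = 0.918×8.314×471/86.1 = 41.8 L.
Step 1 — Adiabatic: TV^(γ−1) = const ⇒ T₂ = 471×(0.392)^0.240 = 376 K; PV^γ = const ⇒ P₂ = 27.0 kPa.
ΔU = nCvΔT = 0.918×34.6×(376−471) = -3010 J.
Q = 0 for an adiabatic process, so W = −ΔU = 3010 J.
State after step 1: P = 27.0 kPa, V = 106 L, T = 376 K.
Step 2 — Isochoric: V stays 106 L; P/T = const ⇒ T₂ = 810 K, P₂ = 58.1 kPa.
W = 0 (no volume change).
ΔU = nCvΔT = 0.918×34.6×(810−376) = 13800 J.
Q = ΔU = 13800 J.
Net over both steps: W = 3010 J, Q = 13800 J, ΔU = 10800 J.

10800 J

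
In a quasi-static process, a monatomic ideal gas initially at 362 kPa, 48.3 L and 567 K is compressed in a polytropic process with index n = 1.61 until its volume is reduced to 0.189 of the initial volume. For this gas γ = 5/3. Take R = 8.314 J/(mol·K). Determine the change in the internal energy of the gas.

n = P₁V₁/(RT₁) = 362×48.3/(8.314×567) = 3.71 mol.
Polytropic n=1.61: T₂ = T₁(V₁/V₂)^(n−1) = 567×(5.29)^0.61 = 1570 K; P₂ = P₁(V₁/V₂)^n = 5290 kPa.
For an ideal gas ΔU = nCvΔT with Cv = (3/2)R = 12.5 J/(mol·K).
ΔU = 3.71×12.5×(1570−567) = 46200 J.

46200 J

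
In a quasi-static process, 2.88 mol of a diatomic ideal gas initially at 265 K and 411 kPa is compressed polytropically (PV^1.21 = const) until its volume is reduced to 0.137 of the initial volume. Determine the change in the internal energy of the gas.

V₁ = nRT₁/P₁ = 2.88×8.314×265/411 = 15.4 L.
Polytropic n=1.21: T₂ = T₁(V₁/V₂)^(n−1) = 265×(7.30)^0.21 = 402 K; P₂ = P₁(V₁/V₂)^n = 4550 kPa.
For an ideal gas ΔU = nCvΔT with Cv = (5/2)R = 20.8 J/(mol·K).
ΔU = 2.88×20.8×(402−265) = 8220 J.

8220 J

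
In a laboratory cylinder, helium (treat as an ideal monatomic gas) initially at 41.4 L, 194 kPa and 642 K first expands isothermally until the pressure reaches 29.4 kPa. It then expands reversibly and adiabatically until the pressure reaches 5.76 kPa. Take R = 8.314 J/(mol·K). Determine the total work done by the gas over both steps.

20900 J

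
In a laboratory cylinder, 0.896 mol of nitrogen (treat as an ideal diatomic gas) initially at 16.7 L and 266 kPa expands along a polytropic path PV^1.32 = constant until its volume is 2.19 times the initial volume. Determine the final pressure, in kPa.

94.5 kPa

T₁ = P₁V₁/(nR) = 266×16.7/(0.896×8.314) = 596 K.
Polytropic n=1.32: T₂ = T₁(V₁/V₂)^(n−1) = 596×(0.457)^0.32 = 464 K; P₂ = P₁(V₁/V₂)^n = 94.5 kPa.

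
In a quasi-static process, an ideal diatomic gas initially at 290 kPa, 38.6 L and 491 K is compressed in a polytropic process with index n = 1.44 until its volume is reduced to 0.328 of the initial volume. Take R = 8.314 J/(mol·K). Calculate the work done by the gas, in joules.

-16100 J

n = P₁V₁/(RT₁) = 290×38.6/(8.314×491) = 2.74 mol.
Polytropic n=1.44: T₂ = T₁(V₁/V₂)^(n−1) = 491×(3.05)^0.44 = 802 K; P₂ = P₁(V₁/V₂)^n = 1440 kPa.
W = (P₁V₁−P₂V₂)/(n−1) = (290×38.6−1440×12.7)/0.44 = -16100 J.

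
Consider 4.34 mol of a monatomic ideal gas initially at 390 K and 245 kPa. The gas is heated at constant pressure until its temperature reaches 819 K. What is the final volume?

V₁ = nRT₁/P₁ = 4.34×8.314×390/245 = 57.4 L.
Isobaric: P stays 245 kPa; V/T = const ⇒ T₂ = 819 K, V₂ = 121 L.

121 L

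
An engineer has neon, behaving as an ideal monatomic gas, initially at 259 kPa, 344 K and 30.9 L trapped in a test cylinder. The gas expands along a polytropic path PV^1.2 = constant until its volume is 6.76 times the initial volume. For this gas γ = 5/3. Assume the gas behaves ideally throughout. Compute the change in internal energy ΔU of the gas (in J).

n = P₁V₁/(RT₁) = 259×30.9/(8.314×344) = 2.80 mol.
Polytropic n=1.2: T₂ = T₁(V₁/V₂)^(n−1) = 344×(0.148)^0.20 = 235 K; P₂ = P₁(V₁/V₂)^n = 26.1 kPa.
For an ideal gas ΔU = nCvΔT with Cv = (3/2)R = 12.5 J/(mol·K).
ΔU = 2.80×12.5×(235−344) = -3810 J.

-3810 J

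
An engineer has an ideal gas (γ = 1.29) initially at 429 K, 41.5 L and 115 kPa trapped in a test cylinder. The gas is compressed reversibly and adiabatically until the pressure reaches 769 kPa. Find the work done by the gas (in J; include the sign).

-8770 J

n = P₁V₁/(RT₁) = 115×41.5/(8.314×429) = 1.34 mol.
Adiabatic: T₂/T₁ = (P₂/P₁)^((γ−1)/γ) ⇒ T₂ = 429×(6.69)^0.225 = 658 K; V₂ = 9.51 L.
ΔU = nCvΔT = 1.34×28.7×(658−429) = 8770 J.
Q = 0 for an adiabatic process, so W = −ΔU = -8770 J.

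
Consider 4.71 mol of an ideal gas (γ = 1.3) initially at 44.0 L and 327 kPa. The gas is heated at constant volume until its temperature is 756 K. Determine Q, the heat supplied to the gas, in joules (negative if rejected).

50700 J

T₁ = P₁V₁/(nR) = 327×44.0/(4.71×8.314) = 367 K.
Isochoric: V stays 44.0 L; P/T = const ⇒ T₂ = 756 K, P₂ = 673 kPa.
W = 0 (no volume change).
ΔU = nCvΔT = 4.71×27.7×(756−367) = 50700 J.
Q = ΔU = 50700 J.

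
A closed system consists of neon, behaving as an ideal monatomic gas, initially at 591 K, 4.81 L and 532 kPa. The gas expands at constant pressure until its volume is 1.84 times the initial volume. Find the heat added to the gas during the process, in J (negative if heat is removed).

n = P₁V₁/(RT₁) = 532×4.81/(8.314×591) = 0.521 mol.
Isobaric: P stays 532 kPa; V/T = const ⇒ T₂ = 1090 K, V₂ = 8.85 L.
W = PΔV = 532×(8.85−4.81) kPa·L = 2150 J.
ΔU = nCvΔT = 0.521×12.5×(1090−591) = 3220 J.
Q = ΔU + W = nCpΔT = 5370 J.

5370 J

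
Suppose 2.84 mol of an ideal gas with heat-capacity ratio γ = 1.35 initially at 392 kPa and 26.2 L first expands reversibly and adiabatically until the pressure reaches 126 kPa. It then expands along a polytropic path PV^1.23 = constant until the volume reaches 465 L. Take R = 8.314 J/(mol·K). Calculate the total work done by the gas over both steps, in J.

19900 J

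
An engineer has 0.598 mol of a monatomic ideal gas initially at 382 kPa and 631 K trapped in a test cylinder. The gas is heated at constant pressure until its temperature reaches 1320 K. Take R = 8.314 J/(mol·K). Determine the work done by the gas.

3430 J

V₁ = nRT₁/P₁ = 0.598×8.314×631/382 = 8.21 L.
Isobaric: P stays 382 kPa; V/T = const ⇒ T₂ = 1320 K, V₂ = 17.2 L.
W = PΔV = 382×(17.2−8.21) kPa·L = 3430 J.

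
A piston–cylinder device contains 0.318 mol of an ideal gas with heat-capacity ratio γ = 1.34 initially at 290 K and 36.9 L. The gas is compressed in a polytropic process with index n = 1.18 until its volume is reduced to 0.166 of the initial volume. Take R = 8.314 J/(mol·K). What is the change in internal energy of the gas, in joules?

P₁ = nRT₁/V₁ = 0.318×8.314×290/36.9 = 20.8 kPa.
Polytropic n=1.18: T₂ = T₁(V₁/V₂)^(n−1) = 290×(6.02)^0.18 = 401 K; P₂ = P₁(V₁/V₂)^n = 173 kPa.
For an ideal gas ΔU = nCvΔT with Cv = R/(γ−1) = 24.5 J/(mol·K).
ΔU = 0.318×24.5×(401−290) = 861 J.

861 J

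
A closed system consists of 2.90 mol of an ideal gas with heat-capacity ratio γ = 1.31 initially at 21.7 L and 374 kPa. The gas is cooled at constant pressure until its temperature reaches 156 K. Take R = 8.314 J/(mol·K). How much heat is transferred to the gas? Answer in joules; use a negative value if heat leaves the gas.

-18400 J

T₁ = P₁V₁/(nR) = 374×21.7/(2.90×8.314) = 337 K.
Isobaric: P stays 374 kPa; V/T = const ⇒ T₂ = 156 K, V₂ = 10.1 L.
W = PΔV = 374×(10.1−21.7) kPa·L = -4350 J.
ΔU = nCvΔT = 2.90×26.8×(156−337) = -14000 J.
Q = ΔU + W = nCpΔT = -18400 J.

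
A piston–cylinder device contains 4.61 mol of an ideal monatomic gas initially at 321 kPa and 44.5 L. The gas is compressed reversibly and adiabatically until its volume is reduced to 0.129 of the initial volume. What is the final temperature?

T₁ = P₁V₁/(nR) = 321×44.5/(4.61×8.314) = 373 K.
Adiabatic: TV^(γ−1) = const ⇒ T₂ = 373×(7.75)^0.667 = 1460 K; PV^γ = const ⇒ P₂ = 9750 kPa.

1460 K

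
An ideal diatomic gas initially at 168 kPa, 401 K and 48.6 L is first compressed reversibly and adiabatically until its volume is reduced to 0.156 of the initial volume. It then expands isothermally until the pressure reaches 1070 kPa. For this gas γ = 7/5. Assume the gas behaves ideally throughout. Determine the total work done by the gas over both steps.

-9640 J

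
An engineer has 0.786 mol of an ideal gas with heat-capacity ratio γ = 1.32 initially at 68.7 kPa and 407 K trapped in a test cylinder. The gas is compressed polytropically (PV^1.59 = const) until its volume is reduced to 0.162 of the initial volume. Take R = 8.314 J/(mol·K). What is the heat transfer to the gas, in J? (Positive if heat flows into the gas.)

7330 J

V₁ = nRT₁/P₁ = 0.786×8.314×407/68.7 = 38.7 L.
Polytropic n=1.59: T₂ = T₁(V₁/V₂)^(n−1) = 407×(6.17)^0.59 = 1190 K; P₂ = P₁(V₁/V₂)^n = 1240 kPa.
W = (P₁V₁−P₂V₂)/(n−1) = (68.7×38.7−1240×6.27)/0.59 = -8690 J.
ΔU = nCvΔT = 0.786×26.0×(1190−407) = 16000 J.
Q = ΔU + W = 7330 J.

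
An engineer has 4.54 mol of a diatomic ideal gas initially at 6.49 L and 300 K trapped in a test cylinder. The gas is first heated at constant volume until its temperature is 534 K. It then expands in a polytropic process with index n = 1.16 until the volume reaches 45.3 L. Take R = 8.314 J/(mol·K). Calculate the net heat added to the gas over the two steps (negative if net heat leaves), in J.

P₁ = nRT₁/V₁ = 4.54×8.314×300/6.49 = 1740 kPa.
Step 1 — Isochoric: V stays 6.49 L; P/T = const ⇒ T₂ = 534 K, P₂ = 3110 kPa.
W = 0 (no volume change).
ΔU = nCvΔT = 4.54×20.8×(534−300) = 22100 J.
Q = ΔU = 22100 J.
State after step 1: P = 3110 kPa, V = 6.49 L, T = 534 K.
Step 2 — Polytropic n=1.16: T₂ = T₁(V₁/V₂)^(n−1) = 534×(0.143)^0.16 = 391 K; P₂ = P₁(V₁/V₂)^n = 326 kPa.
W = (P₁V₁−P₂V₂)/(n−1) = (3110×6.49−326×45.3)/0.16 = 33700 J.
ΔU = nCvΔT = 4.54×20.8×(391−534) = -13500 J.
Q = ΔU + W = 20200 J.
Net over both steps: W = 33700 J, Q = 42300 J, ΔU = 8620 J.

42300 J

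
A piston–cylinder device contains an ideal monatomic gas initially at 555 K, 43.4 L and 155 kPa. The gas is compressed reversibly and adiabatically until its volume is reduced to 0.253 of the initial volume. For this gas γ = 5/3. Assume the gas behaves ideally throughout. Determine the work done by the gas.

n = P₁V₁/(RT₁) = 155×43.4/(8.314×555) = 1.46 mol.
Adiabatic: TV^(γ−1) = const ⇒ T₂ = 555×(3.95)^0.667 = 1390 K; PV^γ = const ⇒ P₂ = 1530 kPa.
ΔU = nCvΔT = 1.46×12.5×(1390−555) = 15100 J.
Q = 0 for an adiabatic process, so W = −ΔU = -15100 J.

-15100 J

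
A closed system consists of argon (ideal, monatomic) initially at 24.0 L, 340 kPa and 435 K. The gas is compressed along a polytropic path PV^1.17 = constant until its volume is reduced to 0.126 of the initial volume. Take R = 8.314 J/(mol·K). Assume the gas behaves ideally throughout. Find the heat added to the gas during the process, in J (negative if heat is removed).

n = P₁V₁/(RT₁) = 340×24.0/(8.314×435) = 2.26 mol.
Polytropic n=1.17: T₂ = T₁(V₁/V₂)^(n−1) = 435×(7.94)^0.17 = 619 K; P₂ = P₁(V₁/V₂)^n = 3840 kPa.
W = (P₁V₁−P₂V₂)/(n−1) = (340×24.0−3840×3.02)/0.17 = -20300 J.
ΔU = nCvΔT = 2.26×12.5×(619−435) = 5170 J.
Q = ΔU + W = -15100 J.

-15100 J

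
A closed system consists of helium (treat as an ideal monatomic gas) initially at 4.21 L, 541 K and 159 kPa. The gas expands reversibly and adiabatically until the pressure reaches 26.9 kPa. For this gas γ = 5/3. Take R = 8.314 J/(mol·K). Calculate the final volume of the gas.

Adiabatic: T₂/T₁ = (P₂/P₁)^((γ−1)/γ) ⇒ T₂ = 541×(0.169)^0.400 = 266 K; V₂ = 12.2 L.

12.2 L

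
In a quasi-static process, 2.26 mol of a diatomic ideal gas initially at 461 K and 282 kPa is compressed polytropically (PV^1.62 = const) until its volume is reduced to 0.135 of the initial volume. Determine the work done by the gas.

-34400 J

V₁ = nRT₁/P₁ = 2.26×8.314×461/282 = 30.7 L.
Polytropic n=1.62: T₂ = T₁(V₁/V₂)^(n−1) = 461×(7.41)^0.62 = 1600 K; P₂ = P₁(V₁/V₂)^n = 7230 kPa.
W = (P₁V₁−P₂V₂)/(n−1) = (282×30.7−7230×4.15)/0.62 = -34400 J.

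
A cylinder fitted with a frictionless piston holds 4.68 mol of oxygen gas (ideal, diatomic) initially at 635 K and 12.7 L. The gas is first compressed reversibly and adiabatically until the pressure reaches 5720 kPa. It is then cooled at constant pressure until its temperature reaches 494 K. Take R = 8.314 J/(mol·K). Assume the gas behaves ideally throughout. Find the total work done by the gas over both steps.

-36700 J

P₁ = nRT₁/V₁ = 4.68×8.314×635/12.7 = 1950 kPa.
Step 1 — Adiabatic: T₂/T₁ = (P₂/P₁)^((γ−1)/γ) ⇒ T₂ = 635×(2.94)^0.286 = 864 K; V₂ = 5.88 L.
ΔU = nCvΔT = 4.68×20.8×(864−635) = 22300 J.
Q = 0 for an adiabatic process, so W = −ΔU = -22300 J.
State after step 1: P = 5720 kPa, V = 5.88 L, T = 864 K.
Step 2 — Isobaric: P stays 5720 kPa; V/T = const ⇒ T₂ = 494 K, V₂ = 3.36 L.
W = PΔV = 5720×(3.36−5.88) kPa·L = -14400 J.
ΔU = nCvΔT = 4.68×20.8×(494−864) = -36000 J.
Q = ΔU + W = nCpΔT = -50400 J.
Net over both steps: W = -36700 J, Q = -50400 J, ΔU = -13700 J.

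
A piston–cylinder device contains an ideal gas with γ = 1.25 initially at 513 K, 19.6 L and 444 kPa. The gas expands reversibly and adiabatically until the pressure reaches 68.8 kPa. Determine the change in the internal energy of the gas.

-10800 J

n = P₁V₁/(RT₁) = 444×19.6/(8.314×513) = 2.04 mol.
Adiabatic: T₂/T₁ = (P₂/P₁)^((γ−1)/γ) ⇒ T₂ = 513×(0.155)^0.200 = 353 K; V₂ = 87.1 L.
For an ideal gas ΔU = nCvΔT with Cv = R/(γ−1) = 33.3 J/(mol·K).
ΔU = 2.04×33.3×(353−513) = -10800 J.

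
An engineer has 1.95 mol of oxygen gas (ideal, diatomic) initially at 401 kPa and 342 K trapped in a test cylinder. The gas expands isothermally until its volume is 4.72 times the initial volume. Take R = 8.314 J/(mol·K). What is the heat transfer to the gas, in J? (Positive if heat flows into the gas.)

8600 J

V₁ = nRT₁/P₁ = 1.95×8.314×342/401 = 13.8 L.
Isothermal: T stays 342 K; PV = const ⇒ V₂ = 65.3 L, P₂ = 85.0 kPa.
ΔU = 0 (ideal gas, T constant).
W = nRT ln(V₂/V₁) = 1.95×8.314×342×ln(4.72) = 8600 J.
Q = ΔU + W = 8600 J.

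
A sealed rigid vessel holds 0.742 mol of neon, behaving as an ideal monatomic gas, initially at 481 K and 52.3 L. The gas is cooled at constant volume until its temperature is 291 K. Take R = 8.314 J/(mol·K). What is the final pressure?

34.3 kPa

P₁ = nRT₁/V₁ = 0.742×8.314×481/52.3 = 56.7 kPa.
Isochoric: V stays 52.3 L; P/T = const ⇒ T₂ = 291 K, P₂ = 34.3 kPa.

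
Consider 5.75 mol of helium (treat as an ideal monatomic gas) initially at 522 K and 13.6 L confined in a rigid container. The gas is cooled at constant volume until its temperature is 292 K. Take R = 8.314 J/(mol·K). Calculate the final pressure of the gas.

P₁ = nRT₁/V₁ = 5.75×8.314×522/13.6 = 1830 kPa.
Isochoric: V stays 13.6 L; P/T = const ⇒ T₂ = 292 K, P₂ = 1030 kPa.

1030 kPa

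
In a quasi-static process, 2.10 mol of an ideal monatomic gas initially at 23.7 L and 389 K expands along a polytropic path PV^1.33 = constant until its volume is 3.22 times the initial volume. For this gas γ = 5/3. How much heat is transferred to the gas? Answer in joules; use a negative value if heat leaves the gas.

3330 J

P₁ = nRT₁/V₁ = 2.10×8.314×389/23.7 = 287 kPa.
Polytropic n=1.33: T₂ = T₁(V₁/V₂)^(n−1) = 389×(0.311)^0.33 = 264 K; P₂ = P₁(V₁/V₂)^n = 60.5 kPa.
W = (P₁V₁−P₂V₂)/(n−1) = (287×23.7−60.5×76.3)/0.33 = 6590 J.
ΔU = nCvΔT = 2.10×12.5×(264−389) = -3260 J.
Q = ΔU + W = 3330 J.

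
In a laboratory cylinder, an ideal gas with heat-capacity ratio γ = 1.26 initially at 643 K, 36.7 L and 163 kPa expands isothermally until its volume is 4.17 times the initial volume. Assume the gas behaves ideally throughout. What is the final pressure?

39.1 kPa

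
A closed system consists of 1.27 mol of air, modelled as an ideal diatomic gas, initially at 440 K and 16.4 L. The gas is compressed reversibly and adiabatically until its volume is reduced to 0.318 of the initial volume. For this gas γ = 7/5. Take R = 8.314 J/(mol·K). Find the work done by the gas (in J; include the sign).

P₁ = nRT₁/V₁ = 1.27×8.314×440/16.4 = 283 kPa.
Adiabatic: TV^(γ−1) = const ⇒ T₂ = 440×(3.14)^0.400 = 696 K; PV^γ = const ⇒ P₂ = 1410 kPa.
ΔU = nCvΔT = 1.27×20.8×(696−440) = 6750 J.
Q = 0 for an adiabatic process, so W = −ΔU = -6750 J.

-6750 J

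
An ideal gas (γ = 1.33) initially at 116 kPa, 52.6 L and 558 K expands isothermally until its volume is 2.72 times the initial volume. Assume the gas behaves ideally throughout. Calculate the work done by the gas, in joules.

n = P₁V₁/(RT₁) = 116×52.6/(8.314×558) = 1.32 mol.
Isothermal: T stays 558 K; PV = const ⇒ V₂ = 143 L, P₂ = 42.6 kPa.
W = nRT ln(V₂/V₁) = 1.32×8.314×558×ln(2.72) = 6110 J.

6110 J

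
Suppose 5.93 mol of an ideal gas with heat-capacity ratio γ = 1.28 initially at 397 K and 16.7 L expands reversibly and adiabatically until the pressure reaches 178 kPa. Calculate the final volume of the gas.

72.8 L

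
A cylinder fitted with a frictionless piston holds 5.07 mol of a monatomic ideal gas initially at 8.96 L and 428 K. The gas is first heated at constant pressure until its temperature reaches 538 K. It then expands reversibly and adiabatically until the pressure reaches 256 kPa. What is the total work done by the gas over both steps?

23700 J

P₁ = nRT₁/V₁ = 5.07×8.314×428/8.96 = 2010 kPa.
Step 1 — Isobaric: P stays 2010 kPa; V/T = const ⇒ T₂ = 538 K, V₂ = 11.3 L.
W = PΔV = 2010×(11.3−8.96) kPa·L = 4640 J.
ΔU = nCvΔT = 5.07×12.5×(538−428) = 6960 J.
Q = ΔU + W = nCpΔT = 11600 J.
State after step 1: P = 2010 kPa, V = 11.3 L, T = 538 K.
Step 2 — Adiabatic: T₂/T₁ = (P₂/P₁)^((γ−1)/γ) ⇒ T₂ = 538×(0.127)^0.400 = 236 K; V₂ = 38.8 L.
ΔU = nCvΔT = 5.07×12.5×(236−538) = -19100 J.
Q = 0 for an adiabatic process, so W = −ΔU = 19100 J.
Net over both steps: W = 23700 J, Q = 11600 J, ΔU = -12200 J.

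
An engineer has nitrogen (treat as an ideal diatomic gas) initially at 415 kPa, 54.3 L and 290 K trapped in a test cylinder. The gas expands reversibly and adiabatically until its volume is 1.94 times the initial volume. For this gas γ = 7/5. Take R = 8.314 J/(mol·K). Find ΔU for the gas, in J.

-13100 J

n = P₁V₁/(RT₁) = 415×54.3/(8.314×290) = 9.35 mol.
Adiabatic: TV^(γ−1) = const ⇒ T₂ = 290×(0.515)^0.400 = 222 K; PV^γ = const ⇒ P₂ = 164 kPa.
For an ideal gas ΔU = nCvΔT with Cv = (5/2)R = 20.8 J/(mol·K).
ΔU = 9.35×20.8×(222−290) = -13100 J.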